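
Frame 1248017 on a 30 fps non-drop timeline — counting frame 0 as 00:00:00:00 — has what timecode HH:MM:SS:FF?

11:33:20:17

1248017 ÷ 30 = 41600 full seconds, remainder 17 frames.
41600 s = 11 h 33 min 20 s.
Timecode: 11:33:20:17.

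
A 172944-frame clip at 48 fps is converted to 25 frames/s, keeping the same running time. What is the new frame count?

Target frames = source frames × (target rate / source rate) = 172944 × (25)/(48) = 172944 × 25/48 = 90075.

90075 frames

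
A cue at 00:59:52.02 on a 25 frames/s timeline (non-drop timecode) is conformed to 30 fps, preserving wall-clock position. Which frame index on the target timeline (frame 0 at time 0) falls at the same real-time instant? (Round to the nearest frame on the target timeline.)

Source frame index: (0×3600 + 59×60 + 52) × 25 + 2 = 89802.
Real time: 89802 / (25) = 89802/25 s.
Target frame: (89802/25) × (30) = 538812/5 ≈ 107762.400 → 107762.

frame 107762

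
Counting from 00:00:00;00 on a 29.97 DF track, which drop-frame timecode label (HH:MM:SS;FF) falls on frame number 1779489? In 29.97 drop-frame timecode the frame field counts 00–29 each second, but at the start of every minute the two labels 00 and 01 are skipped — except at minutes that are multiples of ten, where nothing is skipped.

Ten DF minutes hold 17982 frames, so frame 1779489 lies in block 98 (frames 1762236–1780217) with 17253 frames into that block.
The block's first minute is 1800 frames and the rest 1798 each; 17253 frames reaches minute 9, so 98 × 18 + 9 × 2 = 1782 labels have been skipped so far.
Adding those back, label number 1779489 + 1782 = 1781271 at 30 labels/s is 59375 s + 21 f = 16 h 29 min 35 s frame 21, i.e. 16:29:35;21.

16:29:35;21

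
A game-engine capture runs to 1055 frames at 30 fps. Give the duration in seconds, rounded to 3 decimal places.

Running time = 1055 × 1/30 = 211/6 s ≈ 35.167 s.

35.167 seconds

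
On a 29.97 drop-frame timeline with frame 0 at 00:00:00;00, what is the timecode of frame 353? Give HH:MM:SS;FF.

00:00:11;23

Each 10-minute DF block holds 10 × 60 × 30 − 9 × 2 = 17982 frames. 353 ÷ 17982 → 0 full blocks, remainder 353.
Within the partial block the first minute is 1800 frames and each further minute 1798, so 0 further minute boundaries passed. Total skipped labels = 18 × 0 + 2 × 0 = 0.
Non-drop label index = 353 + 0 = 353; at 30 labels/s that is 00:00:11:23, i.e. DF 00:00:11;23.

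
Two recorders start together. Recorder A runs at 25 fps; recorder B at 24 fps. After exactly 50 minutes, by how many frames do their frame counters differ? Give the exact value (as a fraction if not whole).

3000 frames

50 min = 3000 s.
A emits 25 × 3000 = 75000 frames; B emits 24 × 3000 = 72000.
Difference = 3000 frames; B is behind A.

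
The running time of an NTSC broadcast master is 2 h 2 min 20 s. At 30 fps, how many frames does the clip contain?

220200 frames

2 h 2 min 20 s = 7340 s.
Frames = 7340 × 30 = 220200.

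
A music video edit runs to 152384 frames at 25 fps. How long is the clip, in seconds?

6095.36 seconds

Running time = 152384 / (25) = 6095.36 s.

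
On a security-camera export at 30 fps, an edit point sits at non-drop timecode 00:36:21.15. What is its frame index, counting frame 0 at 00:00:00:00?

65445

Total seconds to the label: (0 × 3600 + 36 × 60 + 21) = 2181.
Frame index = 2181 × 30 + 15 = 65445.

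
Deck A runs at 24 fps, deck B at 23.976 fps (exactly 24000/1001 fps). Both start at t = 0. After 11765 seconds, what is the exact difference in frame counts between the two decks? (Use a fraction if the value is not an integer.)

A emits 24 × 11765 = 282360 frames; B emits 24000/1001 × 11765 = 21720000/77.
Difference = 21720/77 frames (≈ 282.0779); B is behind A.

21720/77 frames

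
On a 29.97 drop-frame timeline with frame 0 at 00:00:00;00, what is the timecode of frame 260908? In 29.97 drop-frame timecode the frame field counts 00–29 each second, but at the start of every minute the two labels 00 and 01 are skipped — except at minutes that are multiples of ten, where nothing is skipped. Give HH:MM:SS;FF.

Ten DF minutes hold 17982 frames, so frame 260908 lies in block 14 (frames 251748–269729) with 9160 frames into that block.
The block's first minute is 1800 frames and the rest 1798 each; 9160 frames reaches minute 5, so 14 × 18 + 5 × 2 = 262 labels have been skipped so far.
Adding those back, label number 260908 + 262 = 261170 at 30 labels/s is 8705 s + 20 f = 2 h 25 min 5 s frame 20, i.e. 02:25:05;20.

02:25:05;20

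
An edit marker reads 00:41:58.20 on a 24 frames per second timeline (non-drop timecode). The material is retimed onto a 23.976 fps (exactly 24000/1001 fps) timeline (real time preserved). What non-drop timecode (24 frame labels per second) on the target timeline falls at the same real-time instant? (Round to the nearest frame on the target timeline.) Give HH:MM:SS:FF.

00:41:56:08

Source frame index: (0×3600 + 41×60 + 58) × 24 + 20 = 60452.
Real time: 60452 / (24) = 15113/6 s.
Target frame: (15113/6) × (24000/1001) = 8636000/143 ≈ 60391.608 → 60392.
At 24 labels/s: frame 60392 → 00:41:56:08.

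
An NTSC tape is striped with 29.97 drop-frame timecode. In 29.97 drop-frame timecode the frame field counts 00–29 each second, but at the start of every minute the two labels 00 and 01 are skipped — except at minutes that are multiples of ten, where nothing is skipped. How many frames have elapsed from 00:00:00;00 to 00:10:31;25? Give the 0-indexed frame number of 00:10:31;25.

Complete 10-minute blocks: 1, each 17982 frames → 17982.
Remaining 0 whole minutes in the current block: 0 frames.
Within the current minute: 31 × 30 + 25 = 955. Total = 17982 + 0 + 955 = 18937.

18937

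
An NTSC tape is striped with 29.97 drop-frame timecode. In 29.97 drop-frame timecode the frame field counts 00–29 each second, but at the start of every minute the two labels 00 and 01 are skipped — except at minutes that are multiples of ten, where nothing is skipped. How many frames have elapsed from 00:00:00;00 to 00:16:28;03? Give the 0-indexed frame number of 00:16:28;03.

29613

As if non-drop at 30 labels/s: (0 × 3600 + 16 × 60 + 28) × 30 + 3 = 29643.
Minute boundaries passed: 16; those not divisible by 10: 16 − 1 = 15; dropped labels = 2 × 15 = 30.
Actual frame index = 29643 − 30 = 29613.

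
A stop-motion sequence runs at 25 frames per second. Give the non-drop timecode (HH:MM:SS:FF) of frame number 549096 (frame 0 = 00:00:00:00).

549096 ÷ 25 = 21963 full seconds, remainder 21 frames.
21963 s = 6 h 6 min 3 s.
Timecode: 06:06:03:21.

06:06:03:21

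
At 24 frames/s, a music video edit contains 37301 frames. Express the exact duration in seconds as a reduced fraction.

Running time = 37301 ÷ (24) = 37301 × 1/24 = 37301/24 s.

37301/24 seconds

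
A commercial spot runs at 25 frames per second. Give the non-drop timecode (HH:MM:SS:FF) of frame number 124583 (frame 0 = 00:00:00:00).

124583 ÷ 25 = 4983 full seconds, remainder 8 frames.
4983 s = 1 h 23 min 3 s.
Timecode: 01:23:03:08.

01:23:03:08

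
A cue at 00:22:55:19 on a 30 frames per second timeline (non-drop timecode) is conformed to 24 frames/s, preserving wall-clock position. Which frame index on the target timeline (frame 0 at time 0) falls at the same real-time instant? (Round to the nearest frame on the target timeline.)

Source frame index: (0×3600 + 22×60 + 55) × 30 + 19 = 41269.
Real time: 41269 / (30) = 41269/30 s.
Target frame: (41269/30) × (24) = 165076/5 ≈ 33015.200 → 33015.

frame 33015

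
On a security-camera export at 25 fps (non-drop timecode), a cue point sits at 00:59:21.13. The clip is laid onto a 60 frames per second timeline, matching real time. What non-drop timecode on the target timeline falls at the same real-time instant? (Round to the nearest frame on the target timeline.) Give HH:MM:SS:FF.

Source frame index: (0×3600 + 59×60 + 21) × 25 + 13 = 89038.
Real time: 89038 / (25) = 89038/25 s.
Target frame: (89038/25) × (60) = 1068456/5 ≈ 213691.200 → 213691.
At 60 labels/s: frame 213691 → 00:59:21:31.

00:59:21:31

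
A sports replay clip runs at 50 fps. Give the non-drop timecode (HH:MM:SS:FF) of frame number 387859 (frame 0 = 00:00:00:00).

387859 ÷ 50 = 7757 full seconds, remainder 9 frames.
7757 s = 2 h 9 min 17 s.
Timecode: 02:09:17:09.

02:09:17:09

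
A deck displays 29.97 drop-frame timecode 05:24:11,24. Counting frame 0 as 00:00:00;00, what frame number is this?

As if non-drop at 30 labels/s: (5 × 3600 + 24 × 60 + 11) × 30 + 24 = 583554.
Minute boundaries passed: 324; those not divisible by 10: 324 − 32 = 292; dropped labels = 2 × 292 = 584.
Actual frame index = 583554 − 584 = 582970.

582970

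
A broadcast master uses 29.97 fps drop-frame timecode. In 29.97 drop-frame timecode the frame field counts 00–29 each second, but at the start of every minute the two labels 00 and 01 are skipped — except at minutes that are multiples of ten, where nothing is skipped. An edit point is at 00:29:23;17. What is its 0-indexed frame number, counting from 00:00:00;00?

52853

As if non-drop at 30 labels/s: (0 × 3600 + 29 × 60 + 23) × 30 + 17 = 52907.
Minute boundaries passed: 29; those not divisible by 10: 29 − 2 = 27; dropped labels = 2 × 27 = 54.
Actual frame index = 52907 − 54 = 52853.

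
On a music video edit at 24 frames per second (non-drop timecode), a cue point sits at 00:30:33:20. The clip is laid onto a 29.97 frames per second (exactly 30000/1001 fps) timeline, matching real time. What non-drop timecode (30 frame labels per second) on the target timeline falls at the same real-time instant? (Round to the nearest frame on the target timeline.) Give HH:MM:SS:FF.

00:30:32:00

Source frame index: (0×3600 + 30×60 + 33) × 24 + 20 = 44012.
Real time: 44012 / (24) = 11003/6 s.
Target frame: (11003/6) × (30000/1001) = 55015000/1001 ≈ 54960.040 → 54960.
At 30 labels/s: frame 54960 → 00:30:32:00.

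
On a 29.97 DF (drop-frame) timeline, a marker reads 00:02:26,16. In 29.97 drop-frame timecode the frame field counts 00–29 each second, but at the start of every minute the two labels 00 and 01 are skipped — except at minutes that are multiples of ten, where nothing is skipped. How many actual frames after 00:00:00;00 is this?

As if non-drop at 30 labels/s: (0 × 3600 + 2 × 60 + 26) × 30 + 16 = 4396.
Minute boundaries passed: 2; those not divisible by 10: 2 − 0 = 2; dropped labels = 2 × 2 = 4.
Actual frame index = 4396 − 4 = 4392.

4392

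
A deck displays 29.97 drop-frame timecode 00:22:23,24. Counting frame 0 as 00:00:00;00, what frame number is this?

40274

As if non-drop at 30 labels/s: (0 × 3600 + 22 × 60 + 23) × 30 + 24 = 40314.
Minute boundaries passed: 22; those not divisible by 10: 22 − 2 = 20; dropped labels = 2 × 20 = 40.
Actual frame index = 40314 − 40 = 40274.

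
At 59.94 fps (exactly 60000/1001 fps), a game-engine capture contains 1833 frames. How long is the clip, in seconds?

30.58055 seconds

Running time = 1833 / (60000/1001) = 30.58055 s.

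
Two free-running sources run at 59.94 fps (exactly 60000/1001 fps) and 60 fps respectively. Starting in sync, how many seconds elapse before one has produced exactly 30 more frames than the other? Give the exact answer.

The gap grows by |60 − 60000/1001| = 60/1001 frames per second.
Time for a 30-frame gap: 30 ÷ (60/1001) = 500.5 s.

500.5 seconds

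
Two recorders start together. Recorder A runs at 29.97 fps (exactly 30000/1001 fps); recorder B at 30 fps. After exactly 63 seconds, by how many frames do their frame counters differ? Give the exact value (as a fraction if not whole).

A emits 30000/1001 × 63 = 270000/143 frames; B emits 30 × 63 = 1890.
Difference = 270/143 frames (≈ 1.8881); B is ahead of A.

270/143 frames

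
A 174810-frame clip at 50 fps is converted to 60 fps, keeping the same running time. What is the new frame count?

209772 frames

Target frames = source frames × (target rate / source rate) = 174810 × (60)/(50) = 174810 × 6/5 = 209772.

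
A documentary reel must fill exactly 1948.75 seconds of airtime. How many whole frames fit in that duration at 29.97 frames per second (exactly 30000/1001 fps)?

Frames = 1948.75 × 30000/1001 = 58462500/1001 ≈ 58404.0959.
Complete frames: 58404.

58404 frames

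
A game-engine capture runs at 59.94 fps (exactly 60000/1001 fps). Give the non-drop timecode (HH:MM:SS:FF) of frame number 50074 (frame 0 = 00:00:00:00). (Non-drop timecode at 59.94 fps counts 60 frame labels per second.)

00:13:54:34

50074 ÷ 60 = 834 full seconds, remainder 34 frames.
834 s = 0 h 13 min 54 s.
Timecode: 00:13:54:34.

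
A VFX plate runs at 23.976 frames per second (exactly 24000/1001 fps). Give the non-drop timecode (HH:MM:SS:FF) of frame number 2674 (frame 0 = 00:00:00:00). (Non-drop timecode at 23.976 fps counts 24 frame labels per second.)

00:01:51:10

2674 ÷ 24 = 111 full seconds, remainder 10 frames.
111 s = 0 h 1 min 51 s.
Timecode: 00:01:51:10.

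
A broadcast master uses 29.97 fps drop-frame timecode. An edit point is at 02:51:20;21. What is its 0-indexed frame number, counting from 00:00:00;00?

Complete 10-minute blocks: 17, each 17982 frames → 305694.
Remaining 1 whole minute in the current block: 1800 + 0 × 1798 = 1800 frames.
Within the current minute: 20 × 30 + 21 − 2 = 619 (labels ;00/;01 skipped at this minute). Total = 305694 + 1800 + 619 = 308113.

308113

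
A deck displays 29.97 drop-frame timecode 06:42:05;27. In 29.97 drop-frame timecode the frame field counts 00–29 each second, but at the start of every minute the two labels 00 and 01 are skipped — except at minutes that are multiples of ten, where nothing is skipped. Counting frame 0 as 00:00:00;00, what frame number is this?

As if non-drop at 30 labels/s: (6 × 3600 + 42 × 60 + 5) × 30 + 27 = 723777.
Minute boundaries passed: 402; those not divisible by 10: 402 − 40 = 362; dropped labels = 2 × 362 = 724.
Actual frame index = 723777 − 724 = 723053.

723053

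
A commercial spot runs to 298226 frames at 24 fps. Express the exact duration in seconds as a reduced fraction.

Running time = 298226 ÷ (24) = 298226 × 1/24 = 149113/12 s.

149113/12 seconds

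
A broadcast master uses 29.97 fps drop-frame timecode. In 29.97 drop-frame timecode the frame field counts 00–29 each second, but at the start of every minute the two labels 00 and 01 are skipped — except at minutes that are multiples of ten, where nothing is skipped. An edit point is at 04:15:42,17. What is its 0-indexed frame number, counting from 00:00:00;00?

459817

As if non-drop at 30 labels/s: (4 × 3600 + 15 × 60 + 42) × 30 + 17 = 460277.
Minute boundaries passed: 255; those not divisible by 10: 255 − 25 = 230; dropped labels = 2 × 230 = 460.
Actual frame index = 460277 − 460 = 459817.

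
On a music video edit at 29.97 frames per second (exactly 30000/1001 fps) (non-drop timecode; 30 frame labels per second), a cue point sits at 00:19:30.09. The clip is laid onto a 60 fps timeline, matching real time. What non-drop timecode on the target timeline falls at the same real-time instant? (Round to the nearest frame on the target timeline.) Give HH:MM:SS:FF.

00:19:31:28

Source frame index: (0×3600 + 19×60 + 30) × 30 + 9 = 35109.
Real time: 35109 / (30000/1001) = 11714703/10000 s.
Target frame: (11714703/10000) × (60) = 35144109/500 ≈ 70288.218 → 70288.
At 60 labels/s: frame 70288 → 00:19:31:28.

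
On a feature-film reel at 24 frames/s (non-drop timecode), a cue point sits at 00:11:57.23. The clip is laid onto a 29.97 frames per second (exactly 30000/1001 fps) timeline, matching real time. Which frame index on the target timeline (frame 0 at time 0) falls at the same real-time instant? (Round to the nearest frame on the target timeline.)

frame 21517

Source frame index: (0×3600 + 11×60 + 57) × 24 + 23 = 17231.
Real time: 17231 / (24) = 17231/24 s.
Target frame: (17231/24) × (30000/1001) = 21538750/1001 ≈ 21517.233 → 21517.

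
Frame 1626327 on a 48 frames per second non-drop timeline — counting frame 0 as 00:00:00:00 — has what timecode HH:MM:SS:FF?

09:24:41:39

1626327 ÷ 48 = 33881 full seconds, remainder 39 frames.
33881 s = 9 h 24 min 41 s.
Timecode: 09:24:41:39.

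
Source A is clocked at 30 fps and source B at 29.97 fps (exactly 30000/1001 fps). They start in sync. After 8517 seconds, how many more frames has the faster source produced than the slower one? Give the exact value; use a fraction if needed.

A emits 30 × 8517 = 255510 frames; B emits 30000/1001 × 8517 = 255510000/1001.
Difference = 255510/1001 frames (≈ 255.2547); B is behind A.

255510/1001 frames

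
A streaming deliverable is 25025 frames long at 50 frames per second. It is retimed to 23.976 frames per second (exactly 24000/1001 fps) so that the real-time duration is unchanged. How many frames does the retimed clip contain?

12000 frames

Target frames = source frames × (target rate / source rate) = 25025 × (24000/1001)/(50) = 25025 × 480/1001 = 12000.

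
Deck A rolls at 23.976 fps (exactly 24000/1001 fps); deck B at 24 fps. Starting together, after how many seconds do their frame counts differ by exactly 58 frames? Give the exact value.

The gap grows by |24 − 24000/1001| = 24/1001 frames per second.
Time for a 58-frame gap: 58 ÷ (24/1001) = 29029/12 s.

29029/12 seconds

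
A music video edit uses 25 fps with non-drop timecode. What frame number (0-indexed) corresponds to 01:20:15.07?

Total seconds to the label: (1 × 3600 + 20 × 60 + 15) = 4815.
Frame index = 4815 × 25 + 7 = 120382.

120382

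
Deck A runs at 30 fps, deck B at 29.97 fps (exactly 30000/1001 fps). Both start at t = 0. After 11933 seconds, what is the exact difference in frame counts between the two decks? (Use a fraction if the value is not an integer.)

357990/1001 frames

A emits 30 × 11933 = 357990 frames; B emits 30000/1001 × 11933 = 357990000/1001.
Difference = 357990/1001 frames (≈ 357.6324); B is behind A.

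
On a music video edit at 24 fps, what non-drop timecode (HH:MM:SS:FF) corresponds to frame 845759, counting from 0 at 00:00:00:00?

845759 ÷ 24 = 35239 full seconds, remainder 23 frames.
35239 s = 9 h 47 min 19 s.
Timecode: 09:47:19:23.

09:47:19:23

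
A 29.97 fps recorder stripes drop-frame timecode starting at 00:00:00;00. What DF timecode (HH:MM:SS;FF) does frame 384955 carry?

Ten DF minutes hold 17982 frames, so frame 384955 lies in block 21 (frames 377622–395603) with 7333 frames into that block.
The block's first minute is 1800 frames and the rest 1798 each; 7333 frames reaches minute 4, so 21 × 18 + 4 × 2 = 386 labels have been skipped so far.
Adding those back, label number 384955 + 386 = 385341 at 30 labels/s is 12844 s + 21 f = 3 h 34 min 4 s frame 21, i.e. 03:34:04;21.

03:34:04;21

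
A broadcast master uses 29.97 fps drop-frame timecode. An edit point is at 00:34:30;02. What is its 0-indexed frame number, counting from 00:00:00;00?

Complete 10-minute blocks: 3, each 17982 frames → 53946.
Remaining 4 whole minutes in the current block: 1800 + 3 × 1798 = 7194 frames.
Within the current minute: 30 × 30 + 2 − 2 = 900 (labels ;00/;01 skipped at this minute). Total = 53946 + 7194 + 900 = 62040.

62040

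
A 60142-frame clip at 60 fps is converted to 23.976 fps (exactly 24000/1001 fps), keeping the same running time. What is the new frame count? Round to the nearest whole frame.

24033 frames

Frames at target rate = 60142 × (24000/1001) / (60) = 24056800/1001 ≈ 24032.767.
Nearest whole frame: 24033.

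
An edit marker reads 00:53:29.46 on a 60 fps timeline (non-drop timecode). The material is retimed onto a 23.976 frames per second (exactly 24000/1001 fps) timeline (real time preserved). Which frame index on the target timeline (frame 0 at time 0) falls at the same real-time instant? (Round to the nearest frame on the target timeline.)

Source frame index: (0×3600 + 53×60 + 29) × 60 + 46 = 192586.
Real time: 192586 / (60) = 96293/30 s.
Target frame: (96293/30) × (24000/1001) = 77034400/1001 ≈ 76957.443 → 76957.

frame 76957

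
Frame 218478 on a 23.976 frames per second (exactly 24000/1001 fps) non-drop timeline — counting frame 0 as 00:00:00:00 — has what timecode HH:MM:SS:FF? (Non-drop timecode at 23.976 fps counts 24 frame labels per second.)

02:31:43:06

218478 ÷ 24 = 9103 full seconds, remainder 6 frames.
9103 s = 2 h 31 min 43 s.
Timecode: 02:31:43:06.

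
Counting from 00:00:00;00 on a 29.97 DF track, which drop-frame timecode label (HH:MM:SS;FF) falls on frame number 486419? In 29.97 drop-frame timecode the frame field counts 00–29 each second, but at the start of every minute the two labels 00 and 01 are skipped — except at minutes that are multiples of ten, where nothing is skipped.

04:30:30;05

Ten DF minutes hold 17982 frames, so frame 486419 lies in block 27 (frames 485514–503495) with 905 frames into that block.
The block's first minute is 1800 frames and the rest 1798 each; 905 frames reaches minute 0, so 27 × 18 + 0 × 2 = 486 labels have been skipped so far.
Adding those back, label number 486419 + 486 = 486905 at 30 labels/s is 16230 s + 5 f = 4 h 30 min 30 s frame 5, i.e. 04:30:30;05.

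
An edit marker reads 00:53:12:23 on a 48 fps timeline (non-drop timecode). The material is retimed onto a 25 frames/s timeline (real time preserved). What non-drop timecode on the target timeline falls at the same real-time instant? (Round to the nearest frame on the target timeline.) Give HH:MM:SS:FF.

00:53:12:12

Source frame index: (0×3600 + 53×60 + 12) × 48 + 23 = 153239.
Real time: 153239 / (48) = 153239/48 s.
Target frame: (153239/48) × (25) = 3830975/48 ≈ 79811.979 → 79812.
At 25 labels/s: frame 79812 → 00:53:12:12.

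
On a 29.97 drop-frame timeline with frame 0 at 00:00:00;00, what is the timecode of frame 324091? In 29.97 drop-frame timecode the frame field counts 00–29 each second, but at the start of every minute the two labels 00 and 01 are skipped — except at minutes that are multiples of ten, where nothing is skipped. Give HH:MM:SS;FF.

Ten DF minutes hold 17982 frames, so frame 324091 lies in block 18 (frames 323676–341657) with 415 frames into that block.
The block's first minute is 1800 frames and the rest 1798 each; 415 frames reaches minute 0, so 18 × 18 + 0 × 2 = 324 labels have been skipped so far.
Adding those back, label number 324091 + 324 = 324415 at 30 labels/s is 10813 s + 25 f = 3 h 0 min 13 s frame 25, i.e. 03:00:13;25.

03:00:13;25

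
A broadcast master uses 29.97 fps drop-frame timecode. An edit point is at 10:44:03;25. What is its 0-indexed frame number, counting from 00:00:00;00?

As if non-drop at 30 labels/s: (10 × 3600 + 44 × 60 + 3) × 30 + 25 = 1159315.
Minute boundaries passed: 644; those not divisible by 10: 644 − 64 = 580; dropped labels = 2 × 580 = 1160.
Actual frame index = 1159315 − 1160 = 1158155.

1158155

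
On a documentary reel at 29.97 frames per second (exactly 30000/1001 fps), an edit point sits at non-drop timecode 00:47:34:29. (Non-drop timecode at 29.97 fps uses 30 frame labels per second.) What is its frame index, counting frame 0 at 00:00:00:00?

Total seconds to the label: (0 × 3600 + 47 × 60 + 34) = 2854.
Frame index = 2854 × 30 + 29 = 85649.

85649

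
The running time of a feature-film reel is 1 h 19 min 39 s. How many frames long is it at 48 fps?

229392 frames

1 h 19 min 39 s = 4779 s.
Frames = 4779 × 48 = 229392.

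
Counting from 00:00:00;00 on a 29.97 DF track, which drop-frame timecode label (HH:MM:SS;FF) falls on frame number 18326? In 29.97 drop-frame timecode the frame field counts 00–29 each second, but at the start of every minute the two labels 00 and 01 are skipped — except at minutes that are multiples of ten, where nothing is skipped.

00:10:11;14

Ten DF minutes hold 17982 frames, so frame 18326 lies in block 1 (frames 17982–35963) with 344 frames into that block.
The block's first minute is 1800 frames and the rest 1798 each; 344 frames reaches minute 0, so 1 × 18 + 0 × 2 = 18 labels have been skipped so far.
Adding those back, label number 18326 + 18 = 18344 at 30 labels/s is 611 s + 14 f = 0 h 10 min 11 s frame 14, i.e. 00:10:11;14.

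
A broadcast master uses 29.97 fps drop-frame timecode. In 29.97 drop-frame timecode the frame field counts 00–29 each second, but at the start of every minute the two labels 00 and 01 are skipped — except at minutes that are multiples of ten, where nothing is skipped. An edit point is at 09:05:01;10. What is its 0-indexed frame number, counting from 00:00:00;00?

980058

As if non-drop at 30 labels/s: (9 × 3600 + 5 × 60 + 1) × 30 + 10 = 981040.
Minute boundaries passed: 545; those not divisible by 10: 545 − 54 = 491; dropped labels = 2 × 491 = 982.
Actual frame index = 981040 − 982 = 980058.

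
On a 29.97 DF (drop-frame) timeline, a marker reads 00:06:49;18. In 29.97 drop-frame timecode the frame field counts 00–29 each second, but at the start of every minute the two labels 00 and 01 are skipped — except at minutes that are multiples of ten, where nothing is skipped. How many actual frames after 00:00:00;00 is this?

12276

Complete 10-minute blocks: 0, each 17982 frames → 0.
Remaining 6 whole minutes in the current block: 1800 + 5 × 1798 = 10790 frames.
Within the current minute: 49 × 30 + 18 − 2 = 1486 (labels ;00/;01 skipped at this minute). Total = 0 + 10790 + 1486 = 12276.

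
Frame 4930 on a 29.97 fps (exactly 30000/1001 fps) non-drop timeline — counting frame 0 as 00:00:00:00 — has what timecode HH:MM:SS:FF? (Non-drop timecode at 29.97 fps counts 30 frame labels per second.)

4930 ÷ 30 = 164 full seconds, remainder 10 frames.
164 s = 0 h 2 min 44 s.
Timecode: 00:02:44:10.

00:02:44:10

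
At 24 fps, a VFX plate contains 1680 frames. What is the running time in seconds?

70 seconds

Running time = 1680 / (24) = 70 s.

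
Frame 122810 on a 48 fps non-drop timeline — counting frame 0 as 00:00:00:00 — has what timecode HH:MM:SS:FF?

00:42:38:26

122810 ÷ 48 = 2558 full seconds, remainder 26 frames.
2558 s = 0 h 42 min 38 s.
Timecode: 00:42:38:26.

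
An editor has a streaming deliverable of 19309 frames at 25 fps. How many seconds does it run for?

772.36 seconds

Running time = 19309 / (25) = 772.36 s.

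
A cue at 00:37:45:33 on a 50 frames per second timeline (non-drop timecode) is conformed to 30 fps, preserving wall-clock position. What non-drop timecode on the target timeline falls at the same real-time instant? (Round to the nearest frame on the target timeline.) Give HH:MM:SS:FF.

00:37:45:20

Source frame index: (0×3600 + 37×60 + 45) × 50 + 33 = 113283.
Real time: 113283 / (50) = 113283/50 s.
Target frame: (113283/50) × (30) = 339849/5 ≈ 67969.800 → 67970.
At 30 labels/s: frame 67970 → 00:37:45:20.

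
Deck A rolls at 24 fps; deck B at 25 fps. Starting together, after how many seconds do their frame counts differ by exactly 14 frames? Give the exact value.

14 seconds

The gap grows by |25 − 24| = 1 frame per second.
Time for a 14-frame gap: 14 ÷ (1) = 14 s.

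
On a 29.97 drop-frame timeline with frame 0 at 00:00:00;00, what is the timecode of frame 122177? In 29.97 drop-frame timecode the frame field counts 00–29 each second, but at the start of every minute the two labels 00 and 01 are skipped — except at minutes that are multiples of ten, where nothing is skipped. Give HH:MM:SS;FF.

Ten DF minutes hold 17982 frames, so frame 122177 lies in block 6 (frames 107892–125873) with 14285 frames into that block.
The block's first minute is 1800 frames and the rest 1798 each; 14285 frames reaches minute 7, so 6 × 18 + 7 × 2 = 122 labels have been skipped so far.
Adding those back, label number 122177 + 122 = 122299 at 30 labels/s is 4076 s + 19 f = 1 h 7 min 56 s frame 19, i.e. 01:07:56;19.

01:07:56;19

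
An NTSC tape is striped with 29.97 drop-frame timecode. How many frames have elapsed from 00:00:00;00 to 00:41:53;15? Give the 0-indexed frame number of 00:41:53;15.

75331

Complete 10-minute blocks: 4, each 17982 frames → 71928.
Remaining 1 whole minute in the current block: 1800 + 0 × 1798 = 1800 frames.
Within the current minute: 53 × 30 + 15 − 2 = 1603 (labels ;00/;01 skipped at this minute). Total = 71928 + 1800 + 1603 = 75331.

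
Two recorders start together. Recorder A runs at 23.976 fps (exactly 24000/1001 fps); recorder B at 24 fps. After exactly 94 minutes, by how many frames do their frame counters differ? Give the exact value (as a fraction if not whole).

135360/1001 frames

94 min = 5640 s.
A emits 24000/1001 × 5640 = 135360000/1001 frames; B emits 24 × 5640 = 135360.
Difference = 135360/1001 frames (≈ 135.2248); B is ahead of A.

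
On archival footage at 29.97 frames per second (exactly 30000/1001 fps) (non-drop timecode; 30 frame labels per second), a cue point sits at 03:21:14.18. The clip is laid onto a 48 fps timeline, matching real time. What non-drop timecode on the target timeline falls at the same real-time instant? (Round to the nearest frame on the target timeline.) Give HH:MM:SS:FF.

Source frame index: (3×3600 + 21×60 + 14) × 30 + 18 = 362238.
Real time: 362238 / (30000/1001) = 60433373/5000 s.
Target frame: (60433373/5000) × (48) = 362600238/625 ≈ 580160.381 → 580160.
At 48 labels/s: frame 580160 → 03:21:26:32.

03:21:26:32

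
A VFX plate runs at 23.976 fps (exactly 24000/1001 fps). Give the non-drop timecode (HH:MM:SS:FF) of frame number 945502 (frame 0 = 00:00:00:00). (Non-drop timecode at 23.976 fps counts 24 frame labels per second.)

10:56:35:22

945502 ÷ 24 = 39395 full seconds, remainder 22 frames.
39395 s = 10 h 56 min 35 s.
Timecode: 10:56:35:22.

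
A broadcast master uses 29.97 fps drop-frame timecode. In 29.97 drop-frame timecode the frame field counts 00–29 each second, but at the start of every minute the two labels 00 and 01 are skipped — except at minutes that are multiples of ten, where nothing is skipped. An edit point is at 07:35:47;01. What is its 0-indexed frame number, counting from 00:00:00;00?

As if non-drop at 30 labels/s: (7 × 3600 + 35 × 60 + 47) × 30 + 1 = 820411.
Minute boundaries passed: 455; those not divisible by 10: 455 − 45 = 410; dropped labels = 2 × 410 = 820.
Actual frame index = 820411 − 820 = 819591.

819591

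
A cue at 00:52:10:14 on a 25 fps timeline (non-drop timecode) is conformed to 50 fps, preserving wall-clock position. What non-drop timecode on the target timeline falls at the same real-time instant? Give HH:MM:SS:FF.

00:52:10:28

Source frame index: (0×3600 + 52×60 + 10) × 25 + 14 = 78264.
Real time: 78264 / (25) = 78264/25 s.
Target frame: (78264/25) × (50) = 156528.
At 50 labels/s: frame 156528 → 00:52:10:28.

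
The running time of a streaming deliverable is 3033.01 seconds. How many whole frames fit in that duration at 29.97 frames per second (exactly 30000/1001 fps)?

90899 frames

Frames = 3033.01 × 30000/1001 = 90990300/1001 ≈ 90899.4006.
Complete frames: 90899.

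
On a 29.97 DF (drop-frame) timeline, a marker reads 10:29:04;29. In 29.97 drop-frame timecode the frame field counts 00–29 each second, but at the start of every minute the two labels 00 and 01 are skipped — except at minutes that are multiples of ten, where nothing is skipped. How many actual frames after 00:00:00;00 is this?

Complete 10-minute blocks: 62, each 17982 frames → 1114884.
Remaining 9 whole minutes in the current block: 1800 + 8 × 1798 = 16184 frames.
Within the current minute: 4 × 30 + 29 − 2 = 147 (labels ;00/;01 skipped at this minute). Total = 1114884 + 16184 + 147 = 1131215.

1131215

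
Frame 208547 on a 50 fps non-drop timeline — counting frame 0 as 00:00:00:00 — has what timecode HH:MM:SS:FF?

01:09:30:47

208547 ÷ 50 = 4170 full seconds, remainder 47 frames.
4170 s = 1 h 9 min 30 s.
Timecode: 01:09:30:47.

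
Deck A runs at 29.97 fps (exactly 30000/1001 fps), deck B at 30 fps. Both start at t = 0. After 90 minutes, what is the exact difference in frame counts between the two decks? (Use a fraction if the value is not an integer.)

162000/1001 frames

90 min = 5400 s.
A emits 30000/1001 × 5400 = 162000000/1001 frames; B emits 30 × 5400 = 162000.
Difference = 162000/1001 frames (≈ 161.8382); B is ahead of A.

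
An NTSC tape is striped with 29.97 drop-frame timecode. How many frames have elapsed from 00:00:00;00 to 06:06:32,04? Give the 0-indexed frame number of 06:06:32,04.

659104

Complete 10-minute blocks: 36, each 17982 frames → 647352.
Remaining 6 whole minutes in the current block: 1800 + 5 × 1798 = 10790 frames.
Within the current minute: 32 × 30 + 4 − 2 = 962 (labels ;00/;01 skipped at this minute). Total = 647352 + 10790 + 962 = 659104.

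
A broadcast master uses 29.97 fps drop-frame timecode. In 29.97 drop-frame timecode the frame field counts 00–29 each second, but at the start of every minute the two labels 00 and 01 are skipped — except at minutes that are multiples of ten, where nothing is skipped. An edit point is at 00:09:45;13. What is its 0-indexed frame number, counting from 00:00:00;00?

As if non-drop at 30 labels/s: (0 × 3600 + 9 × 60 + 45) × 30 + 13 = 17563.
Minute boundaries passed: 9; those not divisible by 10: 9 − 0 = 9; dropped labels = 2 × 9 = 18.
Actual frame index = 17563 − 18 = 17545.

17545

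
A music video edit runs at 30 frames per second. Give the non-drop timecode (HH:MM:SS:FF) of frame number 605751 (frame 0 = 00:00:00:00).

05:36:31:21

605751 ÷ 30 = 20191 full seconds, remainder 21 frames.
20191 s = 5 h 36 min 31 s.
Timecode: 05:36:31:21.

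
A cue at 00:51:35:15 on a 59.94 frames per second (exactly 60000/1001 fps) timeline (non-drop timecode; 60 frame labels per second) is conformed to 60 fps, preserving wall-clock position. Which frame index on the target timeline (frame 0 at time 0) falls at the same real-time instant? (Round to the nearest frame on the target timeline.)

Source frame index: (0×3600 + 51×60 + 35) × 60 + 15 = 185715.
Real time: 185715 / (60000/1001) = 12393381/4000 s.
Target frame: (12393381/4000) × (60) = 37180143/200 ≈ 185900.715 → 185901.

frame 185901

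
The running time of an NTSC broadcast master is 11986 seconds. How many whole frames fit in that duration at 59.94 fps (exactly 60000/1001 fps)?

Frames = 11986 × 60000/1001 = 55320000/77 ≈ 718441.5584.
Complete frames: 718441.

718441 frames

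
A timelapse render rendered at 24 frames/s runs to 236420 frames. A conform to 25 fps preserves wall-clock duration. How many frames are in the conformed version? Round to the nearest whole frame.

Frames at target rate = 236420 × (25) / (24) = 1477625/6 ≈ 246270.833.
Nearest whole frame: 246271.

246271 frames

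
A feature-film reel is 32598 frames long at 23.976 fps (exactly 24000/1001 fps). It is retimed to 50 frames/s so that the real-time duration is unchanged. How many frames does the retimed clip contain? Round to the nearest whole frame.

67980 frames

Frames at target rate = 32598 × (50) / (24000/1001) = 5438433/80 ≈ 67980.413.
Nearest whole frame: 67980.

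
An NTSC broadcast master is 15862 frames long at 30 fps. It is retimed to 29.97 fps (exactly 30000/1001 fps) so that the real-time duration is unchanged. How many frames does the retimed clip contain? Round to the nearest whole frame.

Frames at target rate = 15862 × (30000/1001) / (30) = 206000/13 ≈ 15846.154.
Nearest whole frame: 15846.

15846 frames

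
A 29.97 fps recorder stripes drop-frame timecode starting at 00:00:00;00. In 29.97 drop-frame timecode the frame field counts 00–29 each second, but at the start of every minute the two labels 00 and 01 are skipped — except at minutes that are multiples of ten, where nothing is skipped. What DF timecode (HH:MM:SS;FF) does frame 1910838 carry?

Ten DF minutes hold 17982 frames, so frame 1910838 lies in block 106 (frames 1906092–1924073) with 4746 frames into that block.
The block's first minute is 1800 frames and the rest 1798 each; 4746 frames reaches minute 2, so 106 × 18 + 2 × 2 = 1912 labels have been skipped so far.
Adding those back, label number 1910838 + 1912 = 1912750 at 30 labels/s is 63758 s + 10 f = 17 h 42 min 38 s frame 10, i.e. 17:42:38;10.

17:42:38;10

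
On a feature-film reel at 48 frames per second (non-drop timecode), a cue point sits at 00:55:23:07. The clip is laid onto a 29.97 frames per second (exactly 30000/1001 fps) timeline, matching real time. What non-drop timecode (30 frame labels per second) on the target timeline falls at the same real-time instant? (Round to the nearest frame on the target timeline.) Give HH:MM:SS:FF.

Source frame index: (0×3600 + 55×60 + 23) × 48 + 7 = 159511.
Real time: 159511 / (48) = 159511/48 s.
Target frame: (159511/48) × (30000/1001) = 9063125/91 ≈ 99594.780 → 99595.
At 30 labels/s: frame 99595 → 00:55:19:25.

00:55:19:25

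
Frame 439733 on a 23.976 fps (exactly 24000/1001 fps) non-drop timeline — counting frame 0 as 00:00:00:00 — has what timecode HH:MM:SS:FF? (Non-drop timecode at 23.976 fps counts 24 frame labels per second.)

05:05:22:05

439733 ÷ 24 = 18322 full seconds, remainder 5 frames.
18322 s = 5 h 5 min 22 s.
Timecode: 05:05:22:05.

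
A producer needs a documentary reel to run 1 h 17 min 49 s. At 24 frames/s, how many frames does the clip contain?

1 h 17 min 49 s = 4669 s.
Frames = 4669 × 24 = 112056.

112056 frames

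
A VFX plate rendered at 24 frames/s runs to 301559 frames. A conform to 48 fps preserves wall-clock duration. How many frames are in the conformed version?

Target frames = source frames × (target rate / source rate) = 301559 × (48)/(24) = 301559 × 2 = 603118.

603118 frames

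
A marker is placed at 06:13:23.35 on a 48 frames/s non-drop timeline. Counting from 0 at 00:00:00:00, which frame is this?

Total seconds to the label: (6 × 3600 + 13 × 60 + 23) = 22403.
Frame index = 22403 × 48 + 35 = 1075379.

frame 1075379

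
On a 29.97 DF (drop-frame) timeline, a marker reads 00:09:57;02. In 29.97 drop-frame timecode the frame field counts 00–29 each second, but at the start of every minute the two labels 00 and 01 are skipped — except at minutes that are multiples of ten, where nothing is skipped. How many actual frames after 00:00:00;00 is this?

17894

As if non-drop at 30 labels/s: (0 × 3600 + 9 × 60 + 57) × 30 + 2 = 17912.
Minute boundaries passed: 9; those not divisible by 10: 9 − 0 = 9; dropped labels = 2 × 9 = 18.
Actual frame index = 17912 − 18 = 17894.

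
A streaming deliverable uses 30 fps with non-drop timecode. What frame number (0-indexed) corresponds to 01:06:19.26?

Total seconds to the label: (1 × 3600 + 6 × 60 + 19) = 3979.
Frame index = 3979 × 30 + 26 = 119396.

frame 119396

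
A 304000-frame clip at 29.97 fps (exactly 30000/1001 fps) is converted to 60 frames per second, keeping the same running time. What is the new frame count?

608608 frames

Target frames = source frames × (target rate / source rate) = 304000 × (60)/(30000/1001) = 304000 × 1001/500 = 608608.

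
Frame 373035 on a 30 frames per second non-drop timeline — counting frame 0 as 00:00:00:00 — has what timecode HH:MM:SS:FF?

03:27:14:15

373035 ÷ 30 = 12434 full seconds, remainder 15 frames.
12434 s = 3 h 27 min 14 s.
Timecode: 03:27:14:15.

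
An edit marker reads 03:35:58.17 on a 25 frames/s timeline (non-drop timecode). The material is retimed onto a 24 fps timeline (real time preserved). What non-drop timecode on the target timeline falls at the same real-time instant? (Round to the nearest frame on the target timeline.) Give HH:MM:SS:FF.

Source frame index: (3×3600 + 35×60 + 58) × 25 + 17 = 323967.
Real time: 323967 / (25) = 323967/25 s.
Target frame: (323967/25) × (24) = 7775208/25 ≈ 311008.320 → 311008.
At 24 labels/s: frame 311008 → 03:35:58:16.

03:35:58:16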